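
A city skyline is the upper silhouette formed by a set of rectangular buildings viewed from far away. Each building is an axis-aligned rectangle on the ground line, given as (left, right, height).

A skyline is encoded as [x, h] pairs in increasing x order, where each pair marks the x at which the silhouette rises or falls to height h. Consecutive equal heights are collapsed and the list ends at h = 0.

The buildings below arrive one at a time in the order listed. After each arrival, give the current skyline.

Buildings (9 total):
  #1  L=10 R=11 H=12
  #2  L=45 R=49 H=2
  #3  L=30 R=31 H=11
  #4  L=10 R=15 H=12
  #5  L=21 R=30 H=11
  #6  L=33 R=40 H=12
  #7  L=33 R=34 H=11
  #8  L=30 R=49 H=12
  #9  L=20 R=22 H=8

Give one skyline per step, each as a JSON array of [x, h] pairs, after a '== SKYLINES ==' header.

== SKYLINES ==
[[10,12],[11,0]]
[[10,12],[11,0],[45,2],[49,0]]
[[10,12],[11,0],[30,11],[31,0],[45,2],[49,0]]
[[10,12],[15,0],[30,11],[31,0],[45,2],[49,0]]
[[10,12],[15,0],[21,11],[31,0],[45,2],[49,0]]
[[10,12],[15,0],[21,11],[31,0],[33,12],[40,0],[45,2],[49,0]]
[[10,12],[15,0],[21,11],[31,0],[33,12],[40,0],[45,2],[49,0]]
[[10,12],[15,0],[21,11],[30,12],[49,0]]
[[10,12],[15,0],[20,8],[21,11],[30,12],[49,0]]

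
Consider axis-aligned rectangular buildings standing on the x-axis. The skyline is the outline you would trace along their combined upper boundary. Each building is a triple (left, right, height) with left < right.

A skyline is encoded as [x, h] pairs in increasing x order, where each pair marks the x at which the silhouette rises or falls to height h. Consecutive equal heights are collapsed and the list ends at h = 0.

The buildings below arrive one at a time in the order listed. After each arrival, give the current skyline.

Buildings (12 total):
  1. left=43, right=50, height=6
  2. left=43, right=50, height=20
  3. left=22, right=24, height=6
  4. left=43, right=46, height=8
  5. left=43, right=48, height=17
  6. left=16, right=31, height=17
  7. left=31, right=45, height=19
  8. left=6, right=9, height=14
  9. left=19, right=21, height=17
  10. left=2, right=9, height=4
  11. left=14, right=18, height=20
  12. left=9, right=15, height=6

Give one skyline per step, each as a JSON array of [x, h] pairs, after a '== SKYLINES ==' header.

== SKYLINES ==
[[43,6],[50,0]]
[[43,20],[50,0]]
[[22,6],[24,0],[43,20],[50,0]]
[[22,6],[24,0],[43,20],[50,0]]
[[22,6],[24,0],[43,20],[50,0]]
[[16,17],[31,0],[43,20],[50,0]]
[[16,17],[31,19],[43,20],[50,0]]
[[6,14],[9,0],[16,17],[31,19],[43,20],[50,0]]
[[6,14],[9,0],[16,17],[31,19],[43,20],[50,0]]
[[2,4],[6,14],[9,0],[16,17],[31,19],[43,20],[50,0]]
[[2,4],[6,14],[9,0],[14,20],[18,17],[31,19],[43,20],[50,0]]
[[2,4],[6,14],[9,6],[14,20],[18,17],[31,19],[43,20],[50,0]]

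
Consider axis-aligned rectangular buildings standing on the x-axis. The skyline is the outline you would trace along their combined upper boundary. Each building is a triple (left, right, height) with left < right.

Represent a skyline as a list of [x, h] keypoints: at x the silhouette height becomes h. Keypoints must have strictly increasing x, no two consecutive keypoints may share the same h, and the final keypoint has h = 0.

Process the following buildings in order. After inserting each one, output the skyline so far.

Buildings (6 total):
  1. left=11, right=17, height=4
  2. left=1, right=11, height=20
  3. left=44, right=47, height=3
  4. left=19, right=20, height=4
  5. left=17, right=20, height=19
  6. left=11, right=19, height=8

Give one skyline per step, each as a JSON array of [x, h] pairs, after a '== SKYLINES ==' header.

== SKYLINES ==
[[11,4],[17,0]]
[[1,20],[11,4],[17,0]]
[[1,20],[11,4],[17,0],[44,3],[47,0]]
[[1,20],[11,4],[17,0],[19,4],[20,0],[44,3],[47,0]]
[[1,20],[11,4],[17,19],[20,0],[44,3],[47,0]]
[[1,20],[11,8],[17,19],[20,0],[44,3],[47,0]]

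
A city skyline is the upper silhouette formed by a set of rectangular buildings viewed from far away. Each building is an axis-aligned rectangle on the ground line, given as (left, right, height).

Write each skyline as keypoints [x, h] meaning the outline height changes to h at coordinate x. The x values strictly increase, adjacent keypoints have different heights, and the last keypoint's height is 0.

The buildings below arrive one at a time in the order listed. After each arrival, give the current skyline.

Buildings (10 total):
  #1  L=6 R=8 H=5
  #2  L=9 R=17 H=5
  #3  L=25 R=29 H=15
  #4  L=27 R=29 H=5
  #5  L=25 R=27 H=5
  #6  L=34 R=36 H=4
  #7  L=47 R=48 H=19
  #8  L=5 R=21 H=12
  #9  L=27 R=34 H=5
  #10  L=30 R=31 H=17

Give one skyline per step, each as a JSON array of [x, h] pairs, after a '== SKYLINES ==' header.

== SKYLINES ==
[[6,5],[8,0]]
[[6,5],[8,0],[9,5],[17,0]]
[[6,5],[8,0],[9,5],[17,0],[25,15],[29,0]]
[[6,5],[8,0],[9,5],[17,0],[25,15],[29,0]]
[[6,5],[8,0],[9,5],[17,0],[25,15],[29,0]]
[[6,5],[8,0],[9,5],[17,0],[25,15],[29,0],[34,4],[36,0]]
[[6,5],[8,0],[9,5],[17,0],[25,15],[29,0],[34,4],[36,0],[47,19],[48,0]]
[[5,12],[21,0],[25,15],[29,0],[34,4],[36,0],[47,19],[48,0]]
[[5,12],[21,0],[25,15],[29,5],[34,4],[36,0],[47,19],[48,0]]
[[5,12],[21,0],[25,15],[29,5],[30,17],[31,5],[34,4],[36,0],[47,19],[48,0]]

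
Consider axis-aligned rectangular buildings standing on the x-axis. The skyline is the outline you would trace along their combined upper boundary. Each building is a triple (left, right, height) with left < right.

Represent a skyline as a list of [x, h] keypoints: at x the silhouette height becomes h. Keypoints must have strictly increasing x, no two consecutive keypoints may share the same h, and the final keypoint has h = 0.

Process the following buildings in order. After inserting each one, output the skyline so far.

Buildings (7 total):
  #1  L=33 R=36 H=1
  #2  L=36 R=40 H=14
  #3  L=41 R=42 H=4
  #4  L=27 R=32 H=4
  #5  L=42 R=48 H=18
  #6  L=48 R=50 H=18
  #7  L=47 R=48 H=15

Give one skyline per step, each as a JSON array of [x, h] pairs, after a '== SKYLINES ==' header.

== SKYLINES ==
[[33,1],[36,0]]
[[33,1],[36,14],[40,0]]
[[33,1],[36,14],[40,0],[41,4],[42,0]]
[[27,4],[32,0],[33,1],[36,14],[40,0],[41,4],[42,0]]
[[27,4],[32,0],[33,1],[36,14],[40,0],[41,4],[42,18],[48,0]]
[[27,4],[32,0],[33,1],[36,14],[40,0],[41,4],[42,18],[50,0]]
[[27,4],[32,0],[33,1],[36,14],[40,0],[41,4],[42,18],[50,0]]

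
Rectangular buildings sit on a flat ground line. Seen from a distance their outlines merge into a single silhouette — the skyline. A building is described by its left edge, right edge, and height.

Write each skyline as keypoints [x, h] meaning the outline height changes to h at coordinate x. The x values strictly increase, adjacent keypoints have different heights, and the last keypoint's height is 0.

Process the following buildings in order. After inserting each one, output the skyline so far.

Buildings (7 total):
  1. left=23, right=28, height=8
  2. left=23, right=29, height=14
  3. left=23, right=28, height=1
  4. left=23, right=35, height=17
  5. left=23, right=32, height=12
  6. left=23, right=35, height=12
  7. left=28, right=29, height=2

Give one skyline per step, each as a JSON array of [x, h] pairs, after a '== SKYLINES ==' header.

== SKYLINES ==
[[23,8],[28,0]]
[[23,14],[29,0]]
[[23,14],[29,0]]
[[23,17],[35,0]]
[[23,17],[35,0]]
[[23,17],[35,0]]
[[23,17],[35,0]]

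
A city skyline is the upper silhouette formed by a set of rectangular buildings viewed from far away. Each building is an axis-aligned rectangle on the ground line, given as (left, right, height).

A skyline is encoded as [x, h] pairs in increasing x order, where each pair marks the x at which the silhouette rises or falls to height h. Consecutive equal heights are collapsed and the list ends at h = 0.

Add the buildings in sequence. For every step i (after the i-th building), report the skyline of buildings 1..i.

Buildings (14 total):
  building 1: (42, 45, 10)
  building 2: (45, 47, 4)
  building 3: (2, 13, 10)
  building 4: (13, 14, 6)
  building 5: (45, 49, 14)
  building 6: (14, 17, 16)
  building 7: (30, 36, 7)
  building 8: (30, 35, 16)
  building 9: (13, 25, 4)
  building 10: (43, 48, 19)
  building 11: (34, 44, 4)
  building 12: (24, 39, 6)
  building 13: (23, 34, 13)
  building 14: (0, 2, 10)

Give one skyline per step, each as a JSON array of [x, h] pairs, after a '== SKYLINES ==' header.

== SKYLINES ==
[[42,10],[45,0]]
[[42,10],[45,4],[47,0]]
[[2,10],[13,0],[42,10],[45,4],[47,0]]
[[2,10],[13,6],[14,0],[42,10],[45,4],[47,0]]
[[2,10],[13,6],[14,0],[42,10],[45,14],[49,0]]
[[2,10],[13,6],[14,16],[17,0],[42,10],[45,14],[49,0]]
[[2,10],[13,6],[14,16],[17,0],[30,7],[36,0],[42,10],[45,14],[49,0]]
[[2,10],[13,6],[14,16],[17,0],[30,16],[35,7],[36,0],[42,10],[45,14],[49,0]]
[[2,10],[13,6],[14,16],[17,4],[25,0],[30,16],[35,7],[36,0],[42,10],[45,14],[49,0]]
[[2,10],[13,6],[14,16],[17,4],[25,0],[30,16],[35,7],[36,0],[42,10],[43,19],[48,14],[49,0]]
[[2,10],[13,6],[14,16],[17,4],[25,0],[30,16],[35,7],[36,4],[42,10],[43,19],[48,14],[49,0]]
[[2,10],[13,6],[14,16],[17,4],[24,6],[30,16],[35,7],[36,6],[39,4],[42,10],[43,19],[48,14],[49,0]]
[[2,10],[13,6],[14,16],[17,4],[23,13],[30,16],[35,7],[36,6],[39,4],[42,10],[43,19],[48,14],[49,0]]
[[0,10],[13,6],[14,16],[17,4],[23,13],[30,16],[35,7],[36,6],[39,4],[42,10],[43,19],[48,14],[49,0]]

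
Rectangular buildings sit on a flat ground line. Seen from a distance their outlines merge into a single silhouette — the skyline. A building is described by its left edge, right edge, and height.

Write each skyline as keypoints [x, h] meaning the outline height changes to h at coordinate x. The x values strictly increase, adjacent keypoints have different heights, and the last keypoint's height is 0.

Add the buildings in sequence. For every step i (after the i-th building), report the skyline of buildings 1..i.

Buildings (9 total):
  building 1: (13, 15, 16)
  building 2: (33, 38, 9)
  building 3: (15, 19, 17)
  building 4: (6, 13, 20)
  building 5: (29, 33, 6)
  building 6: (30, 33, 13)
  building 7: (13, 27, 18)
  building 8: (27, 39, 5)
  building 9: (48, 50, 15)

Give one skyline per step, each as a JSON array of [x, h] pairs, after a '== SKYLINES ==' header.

== SKYLINES ==
[[13,16],[15,0]]
[[13,16],[15,0],[33,9],[38,0]]
[[13,16],[15,17],[19,0],[33,9],[38,0]]
[[6,20],[13,16],[15,17],[19,0],[33,9],[38,0]]
[[6,20],[13,16],[15,17],[19,0],[29,6],[33,9],[38,0]]
[[6,20],[13,16],[15,17],[19,0],[29,6],[30,13],[33,9],[38,0]]
[[6,20],[13,18],[27,0],[29,6],[30,13],[33,9],[38,0]]
[[6,20],[13,18],[27,5],[29,6],[30,13],[33,9],[38,5],[39,0]]
[[6,20],[13,18],[27,5],[29,6],[30,13],[33,9],[38,5],[39,0],[48,15],[50,0]]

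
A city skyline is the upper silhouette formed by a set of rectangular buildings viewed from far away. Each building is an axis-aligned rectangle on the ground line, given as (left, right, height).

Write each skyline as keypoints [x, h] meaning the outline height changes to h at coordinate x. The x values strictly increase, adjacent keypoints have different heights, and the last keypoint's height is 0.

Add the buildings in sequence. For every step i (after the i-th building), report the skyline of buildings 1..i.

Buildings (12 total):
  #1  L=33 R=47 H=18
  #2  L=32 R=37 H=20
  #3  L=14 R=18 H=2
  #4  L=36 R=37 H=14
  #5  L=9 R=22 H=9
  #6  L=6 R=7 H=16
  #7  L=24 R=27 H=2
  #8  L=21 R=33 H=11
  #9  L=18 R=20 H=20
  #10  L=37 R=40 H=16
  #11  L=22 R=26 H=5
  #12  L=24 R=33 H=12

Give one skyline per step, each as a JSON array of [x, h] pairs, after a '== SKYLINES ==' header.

== SKYLINES ==
[[33,18],[47,0]]
[[32,20],[37,18],[47,0]]
[[14,2],[18,0],[32,20],[37,18],[47,0]]
[[14,2],[18,0],[32,20],[37,18],[47,0]]
[[9,9],[22,0],[32,20],[37,18],[47,0]]
[[6,16],[7,0],[9,9],[22,0],[32,20],[37,18],[47,0]]
[[6,16],[7,0],[9,9],[22,0],[24,2],[27,0],[32,20],[37,18],[47,0]]
[[6,16],[7,0],[9,9],[21,11],[32,20],[37,18],[47,0]]
[[6,16],[7,0],[9,9],[18,20],[20,9],[21,11],[32,20],[37,18],[47,0]]
[[6,16],[7,0],[9,9],[18,20],[20,9],[21,11],[32,20],[37,18],[47,0]]
[[6,16],[7,0],[9,9],[18,20],[20,9],[21,11],[32,20],[37,18],[47,0]]
[[6,16],[7,0],[9,9],[18,20],[20,9],[21,11],[24,12],[32,20],[37,18],[47,0]]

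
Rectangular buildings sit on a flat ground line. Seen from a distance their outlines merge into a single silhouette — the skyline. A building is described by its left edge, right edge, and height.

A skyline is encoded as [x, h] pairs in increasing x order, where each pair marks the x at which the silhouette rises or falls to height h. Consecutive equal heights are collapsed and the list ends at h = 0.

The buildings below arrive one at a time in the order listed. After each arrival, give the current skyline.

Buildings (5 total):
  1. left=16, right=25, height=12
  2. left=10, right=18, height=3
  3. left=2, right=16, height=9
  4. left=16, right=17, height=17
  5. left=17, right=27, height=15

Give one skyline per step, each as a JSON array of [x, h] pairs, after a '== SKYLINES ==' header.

== SKYLINES ==
[[16,12],[25,0]]
[[10,3],[16,12],[25,0]]
[[2,9],[16,12],[25,0]]
[[2,9],[16,17],[17,12],[25,0]]
[[2,9],[16,17],[17,15],[27,0]]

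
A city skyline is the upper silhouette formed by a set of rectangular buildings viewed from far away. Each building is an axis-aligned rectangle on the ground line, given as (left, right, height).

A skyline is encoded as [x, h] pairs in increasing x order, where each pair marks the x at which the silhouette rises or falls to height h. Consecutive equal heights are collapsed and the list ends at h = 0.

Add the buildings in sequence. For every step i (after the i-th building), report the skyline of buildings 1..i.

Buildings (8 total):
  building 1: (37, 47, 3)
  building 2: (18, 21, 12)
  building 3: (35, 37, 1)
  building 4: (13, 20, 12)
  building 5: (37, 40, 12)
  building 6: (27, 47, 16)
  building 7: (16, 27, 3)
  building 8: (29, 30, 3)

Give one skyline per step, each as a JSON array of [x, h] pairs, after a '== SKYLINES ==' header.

== SKYLINES ==
[[37,3],[47,0]]
[[18,12],[21,0],[37,3],[47,0]]
[[18,12],[21,0],[35,1],[37,3],[47,0]]
[[13,12],[21,0],[35,1],[37,3],[47,0]]
[[13,12],[21,0],[35,1],[37,12],[40,3],[47,0]]
[[13,12],[21,0],[27,16],[47,0]]
[[13,12],[21,3],[27,16],[47,0]]
[[13,12],[21,3],[27,16],[47,0]]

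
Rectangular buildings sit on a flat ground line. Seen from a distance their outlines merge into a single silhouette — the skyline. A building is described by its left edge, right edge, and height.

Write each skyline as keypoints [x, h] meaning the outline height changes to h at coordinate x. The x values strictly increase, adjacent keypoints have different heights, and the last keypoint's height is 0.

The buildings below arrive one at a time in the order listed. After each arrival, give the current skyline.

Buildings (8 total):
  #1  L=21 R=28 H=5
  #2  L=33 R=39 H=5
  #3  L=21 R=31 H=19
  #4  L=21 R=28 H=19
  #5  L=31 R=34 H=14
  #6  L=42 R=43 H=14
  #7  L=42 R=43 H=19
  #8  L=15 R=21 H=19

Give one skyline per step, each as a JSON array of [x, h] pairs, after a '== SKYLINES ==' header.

== SKYLINES ==
[[21,5],[28,0]]
[[21,5],[28,0],[33,5],[39,0]]
[[21,19],[31,0],[33,5],[39,0]]
[[21,19],[31,0],[33,5],[39,0]]
[[21,19],[31,14],[34,5],[39,0]]
[[21,19],[31,14],[34,5],[39,0],[42,14],[43,0]]
[[21,19],[31,14],[34,5],[39,0],[42,19],[43,0]]
[[15,19],[31,14],[34,5],[39,0],[42,19],[43,0]]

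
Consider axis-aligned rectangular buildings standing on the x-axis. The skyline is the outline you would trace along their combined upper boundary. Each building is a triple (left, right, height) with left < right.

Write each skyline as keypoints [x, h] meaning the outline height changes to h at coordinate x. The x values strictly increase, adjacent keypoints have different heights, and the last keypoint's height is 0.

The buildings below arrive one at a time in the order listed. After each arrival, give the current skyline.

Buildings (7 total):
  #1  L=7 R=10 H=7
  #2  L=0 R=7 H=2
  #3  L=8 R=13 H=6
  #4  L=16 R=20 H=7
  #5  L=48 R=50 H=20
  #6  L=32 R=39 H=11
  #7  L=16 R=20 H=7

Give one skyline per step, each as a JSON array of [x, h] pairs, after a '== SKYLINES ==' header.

== SKYLINES ==
[[7,7],[10,0]]
[[0,2],[7,7],[10,0]]
[[0,2],[7,7],[10,6],[13,0]]
[[0,2],[7,7],[10,6],[13,0],[16,7],[20,0]]
[[0,2],[7,7],[10,6],[13,0],[16,7],[20,0],[48,20],[50,0]]
[[0,2],[7,7],[10,6],[13,0],[16,7],[20,0],[32,11],[39,0],[48,20],[50,0]]
[[0,2],[7,7],[10,6],[13,0],[16,7],[20,0],[32,11],[39,0],[48,20],[50,0]]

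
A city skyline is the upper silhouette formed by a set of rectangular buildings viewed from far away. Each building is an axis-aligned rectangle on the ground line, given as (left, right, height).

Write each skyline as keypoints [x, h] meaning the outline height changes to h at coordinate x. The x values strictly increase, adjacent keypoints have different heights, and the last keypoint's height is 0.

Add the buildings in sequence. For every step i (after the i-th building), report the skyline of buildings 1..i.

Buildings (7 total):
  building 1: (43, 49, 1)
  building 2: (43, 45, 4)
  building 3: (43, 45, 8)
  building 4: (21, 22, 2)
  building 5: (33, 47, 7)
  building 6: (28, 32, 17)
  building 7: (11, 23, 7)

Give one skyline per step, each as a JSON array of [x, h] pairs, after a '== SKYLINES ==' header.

== SKYLINES ==
[[43,1],[49,0]]
[[43,4],[45,1],[49,0]]
[[43,8],[45,1],[49,0]]
[[21,2],[22,0],[43,8],[45,1],[49,0]]
[[21,2],[22,0],[33,7],[43,8],[45,7],[47,1],[49,0]]
[[21,2],[22,0],[28,17],[32,0],[33,7],[43,8],[45,7],[47,1],[49,0]]
[[11,7],[23,0],[28,17],[32,0],[33,7],[43,8],[45,7],[47,1],[49,0]]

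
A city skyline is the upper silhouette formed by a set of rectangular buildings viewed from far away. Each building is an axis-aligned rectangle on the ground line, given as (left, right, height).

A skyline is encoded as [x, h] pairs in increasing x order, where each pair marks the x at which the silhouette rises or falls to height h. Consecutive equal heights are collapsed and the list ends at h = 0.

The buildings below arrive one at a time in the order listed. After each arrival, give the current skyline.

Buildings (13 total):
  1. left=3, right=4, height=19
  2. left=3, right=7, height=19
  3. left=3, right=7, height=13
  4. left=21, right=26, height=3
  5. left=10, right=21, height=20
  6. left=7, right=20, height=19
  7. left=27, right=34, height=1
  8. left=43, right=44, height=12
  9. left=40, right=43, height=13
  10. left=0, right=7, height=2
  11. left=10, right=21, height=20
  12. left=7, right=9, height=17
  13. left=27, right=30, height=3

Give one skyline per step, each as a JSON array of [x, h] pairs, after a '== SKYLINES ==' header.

== SKYLINES ==
[[3,19],[4,0]]
[[3,19],[7,0]]
[[3,19],[7,0]]
[[3,19],[7,0],[21,3],[26,0]]
[[3,19],[7,0],[10,20],[21,3],[26,0]]
[[3,19],[10,20],[21,3],[26,0]]
[[3,19],[10,20],[21,3],[26,0],[27,1],[34,0]]
[[3,19],[10,20],[21,3],[26,0],[27,1],[34,0],[43,12],[44,0]]
[[3,19],[10,20],[21,3],[26,0],[27,1],[34,0],[40,13],[43,12],[44,0]]
[[0,2],[3,19],[10,20],[21,3],[26,0],[27,1],[34,0],[40,13],[43,12],[44,0]]
[[0,2],[3,19],[10,20],[21,3],[26,0],[27,1],[34,0],[40,13],[43,12],[44,0]]
[[0,2],[3,19],[10,20],[21,3],[26,0],[27,1],[34,0],[40,13],[43,12],[44,0]]
[[0,2],[3,19],[10,20],[21,3],[26,0],[27,3],[30,1],[34,0],[40,13],[43,12],[44,0]]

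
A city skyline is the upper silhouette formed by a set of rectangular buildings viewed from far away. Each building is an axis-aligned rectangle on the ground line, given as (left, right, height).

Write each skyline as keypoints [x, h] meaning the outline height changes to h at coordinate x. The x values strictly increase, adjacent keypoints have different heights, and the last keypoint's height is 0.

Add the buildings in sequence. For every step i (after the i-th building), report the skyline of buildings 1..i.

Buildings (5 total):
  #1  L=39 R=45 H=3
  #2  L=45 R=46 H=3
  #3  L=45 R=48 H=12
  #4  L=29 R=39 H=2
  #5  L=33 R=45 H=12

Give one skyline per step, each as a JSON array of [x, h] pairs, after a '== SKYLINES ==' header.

== SKYLINES ==
[[39,3],[45,0]]
[[39,3],[46,0]]
[[39,3],[45,12],[48,0]]
[[29,2],[39,3],[45,12],[48,0]]
[[29,2],[33,12],[48,0]]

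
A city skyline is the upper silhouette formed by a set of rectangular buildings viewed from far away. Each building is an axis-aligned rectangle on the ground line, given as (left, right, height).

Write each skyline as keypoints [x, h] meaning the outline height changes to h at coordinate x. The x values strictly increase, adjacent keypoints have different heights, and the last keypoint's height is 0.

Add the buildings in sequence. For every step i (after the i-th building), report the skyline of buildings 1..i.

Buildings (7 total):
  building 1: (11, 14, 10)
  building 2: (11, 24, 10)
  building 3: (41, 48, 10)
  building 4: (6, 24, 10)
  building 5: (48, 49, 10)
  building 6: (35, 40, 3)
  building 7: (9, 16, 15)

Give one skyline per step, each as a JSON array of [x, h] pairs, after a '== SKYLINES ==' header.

== SKYLINES ==
[[11,10],[14,0]]
[[11,10],[24,0]]
[[11,10],[24,0],[41,10],[48,0]]
[[6,10],[24,0],[41,10],[48,0]]
[[6,10],[24,0],[41,10],[49,0]]
[[6,10],[24,0],[35,3],[40,0],[41,10],[49,0]]
[[6,10],[9,15],[16,10],[24,0],[35,3],[40,0],[41,10],[49,0]]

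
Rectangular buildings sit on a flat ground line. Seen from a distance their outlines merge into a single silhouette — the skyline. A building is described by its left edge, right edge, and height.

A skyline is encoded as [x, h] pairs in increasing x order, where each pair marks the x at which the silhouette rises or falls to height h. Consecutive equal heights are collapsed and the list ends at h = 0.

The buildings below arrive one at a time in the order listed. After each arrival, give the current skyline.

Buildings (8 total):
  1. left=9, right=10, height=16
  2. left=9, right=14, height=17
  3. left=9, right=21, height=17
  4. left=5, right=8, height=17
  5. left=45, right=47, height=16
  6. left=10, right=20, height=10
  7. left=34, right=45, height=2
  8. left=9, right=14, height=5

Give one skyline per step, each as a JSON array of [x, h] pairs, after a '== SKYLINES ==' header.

== SKYLINES ==
[[9,16],[10,0]]
[[9,17],[14,0]]
[[9,17],[21,0]]
[[5,17],[8,0],[9,17],[21,0]]
[[5,17],[8,0],[9,17],[21,0],[45,16],[47,0]]
[[5,17],[8,0],[9,17],[21,0],[45,16],[47,0]]
[[5,17],[8,0],[9,17],[21,0],[34,2],[45,16],[47,0]]
[[5,17],[8,0],[9,17],[21,0],[34,2],[45,16],[47,0]]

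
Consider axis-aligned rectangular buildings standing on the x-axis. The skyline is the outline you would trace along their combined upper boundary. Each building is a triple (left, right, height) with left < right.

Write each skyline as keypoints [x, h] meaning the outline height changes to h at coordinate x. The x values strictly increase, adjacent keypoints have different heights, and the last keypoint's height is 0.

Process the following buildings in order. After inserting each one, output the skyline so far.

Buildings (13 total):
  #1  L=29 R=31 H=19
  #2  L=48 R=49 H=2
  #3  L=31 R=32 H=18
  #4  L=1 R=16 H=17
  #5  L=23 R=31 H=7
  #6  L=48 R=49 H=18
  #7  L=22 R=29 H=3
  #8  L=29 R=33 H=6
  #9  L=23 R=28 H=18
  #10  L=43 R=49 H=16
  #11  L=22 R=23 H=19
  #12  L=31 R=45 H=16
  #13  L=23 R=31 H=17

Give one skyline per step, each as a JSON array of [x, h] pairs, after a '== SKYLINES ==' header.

== SKYLINES ==
[[29,19],[31,0]]
[[29,19],[31,0],[48,2],[49,0]]
[[29,19],[31,18],[32,0],[48,2],[49,0]]
[[1,17],[16,0],[29,19],[31,18],[32,0],[48,2],[49,0]]
[[1,17],[16,0],[23,7],[29,19],[31,18],[32,0],[48,2],[49,0]]
[[1,17],[16,0],[23,7],[29,19],[31,18],[32,0],[48,18],[49,0]]
[[1,17],[16,0],[22,3],[23,7],[29,19],[31,18],[32,0],[48,18],[49,0]]
[[1,17],[16,0],[22,3],[23,7],[29,19],[31,18],[32,6],[33,0],[48,18],[49,0]]
[[1,17],[16,0],[22,3],[23,18],[28,7],[29,19],[31,18],[32,6],[33,0],[48,18],[49,0]]
[[1,17],[16,0],[22,3],[23,18],[28,7],[29,19],[31,18],[32,6],[33,0],[43,16],[48,18],[49,0]]
[[1,17],[16,0],[22,19],[23,18],[28,7],[29,19],[31,18],[32,6],[33,0],[43,16],[48,18],[49,0]]
[[1,17],[16,0],[22,19],[23,18],[28,7],[29,19],[31,18],[32,16],[48,18],[49,0]]
[[1,17],[16,0],[22,19],[23,18],[28,17],[29,19],[31,18],[32,16],[48,18],[49,0]]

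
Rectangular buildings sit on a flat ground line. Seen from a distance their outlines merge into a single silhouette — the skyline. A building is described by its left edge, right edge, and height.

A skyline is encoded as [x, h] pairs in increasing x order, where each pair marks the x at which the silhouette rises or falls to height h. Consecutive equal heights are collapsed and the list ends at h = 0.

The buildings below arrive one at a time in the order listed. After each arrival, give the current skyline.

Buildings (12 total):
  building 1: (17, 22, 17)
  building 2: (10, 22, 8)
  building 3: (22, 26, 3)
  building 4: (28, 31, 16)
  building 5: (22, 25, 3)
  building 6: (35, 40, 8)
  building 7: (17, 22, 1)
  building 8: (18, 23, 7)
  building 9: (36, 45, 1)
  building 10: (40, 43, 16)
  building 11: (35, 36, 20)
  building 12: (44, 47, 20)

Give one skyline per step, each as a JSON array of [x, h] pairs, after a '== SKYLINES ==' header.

== SKYLINES ==
[[17,17],[22,0]]
[[10,8],[17,17],[22,0]]
[[10,8],[17,17],[22,3],[26,0]]
[[10,8],[17,17],[22,3],[26,0],[28,16],[31,0]]
[[10,8],[17,17],[22,3],[26,0],[28,16],[31,0]]
[[10,8],[17,17],[22,3],[26,0],[28,16],[31,0],[35,8],[40,0]]
[[10,8],[17,17],[22,3],[26,0],[28,16],[31,0],[35,8],[40,0]]
[[10,8],[17,17],[22,7],[23,3],[26,0],[28,16],[31,0],[35,8],[40,0]]
[[10,8],[17,17],[22,7],[23,3],[26,0],[28,16],[31,0],[35,8],[40,1],[45,0]]
[[10,8],[17,17],[22,7],[23,3],[26,0],[28,16],[31,0],[35,8],[40,16],[43,1],[45,0]]
[[10,8],[17,17],[22,7],[23,3],[26,0],[28,16],[31,0],[35,20],[36,8],[40,16],[43,1],[45,0]]
[[10,8],[17,17],[22,7],[23,3],[26,0],[28,16],[31,0],[35,20],[36,8],[40,16],[43,1],[44,20],[47,0]]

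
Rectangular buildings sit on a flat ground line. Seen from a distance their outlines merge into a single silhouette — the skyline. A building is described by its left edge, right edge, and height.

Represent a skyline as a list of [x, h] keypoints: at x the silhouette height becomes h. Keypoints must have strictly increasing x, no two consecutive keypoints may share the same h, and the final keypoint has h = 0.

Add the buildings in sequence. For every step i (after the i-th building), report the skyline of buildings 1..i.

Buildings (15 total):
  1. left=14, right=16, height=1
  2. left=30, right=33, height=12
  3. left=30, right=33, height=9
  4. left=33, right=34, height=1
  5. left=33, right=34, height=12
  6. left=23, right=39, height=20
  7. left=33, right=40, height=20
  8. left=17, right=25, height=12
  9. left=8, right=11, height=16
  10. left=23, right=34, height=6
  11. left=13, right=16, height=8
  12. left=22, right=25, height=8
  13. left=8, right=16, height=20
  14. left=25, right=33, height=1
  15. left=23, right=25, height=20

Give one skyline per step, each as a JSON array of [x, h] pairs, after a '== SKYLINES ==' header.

== SKYLINES ==
[[14,1],[16,0]]
[[14,1],[16,0],[30,12],[33,0]]
[[14,1],[16,0],[30,12],[33,0]]
[[14,1],[16,0],[30,12],[33,1],[34,0]]
[[14,1],[16,0],[30,12],[34,0]]
[[14,1],[16,0],[23,20],[39,0]]
[[14,1],[16,0],[23,20],[40,0]]
[[14,1],[16,0],[17,12],[23,20],[40,0]]
[[8,16],[11,0],[14,1],[16,0],[17,12],[23,20],[40,0]]
[[8,16],[11,0],[14,1],[16,0],[17,12],[23,20],[40,0]]
[[8,16],[11,0],[13,8],[16,0],[17,12],[23,20],[40,0]]
[[8,16],[11,0],[13,8],[16,0],[17,12],[23,20],[40,0]]
[[8,20],[16,0],[17,12],[23,20],[40,0]]
[[8,20],[16,0],[17,12],[23,20],[40,0]]
[[8,20],[16,0],[17,12],[23,20],[40,0]]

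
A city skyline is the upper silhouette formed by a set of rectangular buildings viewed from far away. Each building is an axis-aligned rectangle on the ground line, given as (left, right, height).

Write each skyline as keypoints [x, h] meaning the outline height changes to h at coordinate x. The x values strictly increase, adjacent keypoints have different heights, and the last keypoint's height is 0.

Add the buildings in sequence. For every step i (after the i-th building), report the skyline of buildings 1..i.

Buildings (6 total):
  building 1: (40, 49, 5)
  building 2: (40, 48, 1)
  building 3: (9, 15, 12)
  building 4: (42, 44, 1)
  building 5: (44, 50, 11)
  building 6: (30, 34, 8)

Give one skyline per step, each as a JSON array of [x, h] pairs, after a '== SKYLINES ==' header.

== SKYLINES ==
[[40,5],[49,0]]
[[40,5],[49,0]]
[[9,12],[15,0],[40,5],[49,0]]
[[9,12],[15,0],[40,5],[49,0]]
[[9,12],[15,0],[40,5],[44,11],[50,0]]
[[9,12],[15,0],[30,8],[34,0],[40,5],[44,11],[50,0]]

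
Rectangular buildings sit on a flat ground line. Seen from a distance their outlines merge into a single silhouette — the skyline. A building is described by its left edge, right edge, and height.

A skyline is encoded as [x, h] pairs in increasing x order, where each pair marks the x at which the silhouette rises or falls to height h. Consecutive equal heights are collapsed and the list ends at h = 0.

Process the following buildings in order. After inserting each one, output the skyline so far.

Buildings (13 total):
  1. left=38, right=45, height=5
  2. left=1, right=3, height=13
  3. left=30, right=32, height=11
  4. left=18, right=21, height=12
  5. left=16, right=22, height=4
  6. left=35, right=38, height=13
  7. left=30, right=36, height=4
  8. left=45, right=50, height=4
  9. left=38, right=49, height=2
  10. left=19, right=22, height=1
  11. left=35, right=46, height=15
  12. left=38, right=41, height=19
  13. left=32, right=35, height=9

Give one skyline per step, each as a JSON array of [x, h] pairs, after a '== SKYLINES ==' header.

== SKYLINES ==
[[38,5],[45,0]]
[[1,13],[3,0],[38,5],[45,0]]
[[1,13],[3,0],[30,11],[32,0],[38,5],[45,0]]
[[1,13],[3,0],[18,12],[21,0],[30,11],[32,0],[38,5],[45,0]]
[[1,13],[3,0],[16,4],[18,12],[21,4],[22,0],[30,11],[32,0],[38,5],[45,0]]
[[1,13],[3,0],[16,4],[18,12],[21,4],[22,0],[30,11],[32,0],[35,13],[38,5],[45,0]]
[[1,13],[3,0],[16,4],[18,12],[21,4],[22,0],[30,11],[32,4],[35,13],[38,5],[45,0]]
[[1,13],[3,0],[16,4],[18,12],[21,4],[22,0],[30,11],[32,4],[35,13],[38,5],[45,4],[50,0]]
[[1,13],[3,0],[16,4],[18,12],[21,4],[22,0],[30,11],[32,4],[35,13],[38,5],[45,4],[50,0]]
[[1,13],[3,0],[16,4],[18,12],[21,4],[22,0],[30,11],[32,4],[35,13],[38,5],[45,4],[50,0]]
[[1,13],[3,0],[16,4],[18,12],[21,4],[22,0],[30,11],[32,4],[35,15],[46,4],[50,0]]
[[1,13],[3,0],[16,4],[18,12],[21,4],[22,0],[30,11],[32,4],[35,15],[38,19],[41,15],[46,4],[50,0]]
[[1,13],[3,0],[16,4],[18,12],[21,4],[22,0],[30,11],[32,9],[35,15],[38,19],[41,15],[46,4],[50,0]]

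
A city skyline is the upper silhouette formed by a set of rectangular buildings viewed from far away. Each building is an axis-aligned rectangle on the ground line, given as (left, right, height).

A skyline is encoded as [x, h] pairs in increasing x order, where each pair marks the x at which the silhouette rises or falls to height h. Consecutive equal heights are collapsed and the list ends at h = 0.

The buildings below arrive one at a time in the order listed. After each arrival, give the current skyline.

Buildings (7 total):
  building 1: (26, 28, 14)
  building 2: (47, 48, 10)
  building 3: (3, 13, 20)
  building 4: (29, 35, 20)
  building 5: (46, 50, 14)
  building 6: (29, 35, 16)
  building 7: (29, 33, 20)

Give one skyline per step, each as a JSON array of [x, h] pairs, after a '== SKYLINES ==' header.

== SKYLINES ==
[[26,14],[28,0]]
[[26,14],[28,0],[47,10],[48,0]]
[[3,20],[13,0],[26,14],[28,0],[47,10],[48,0]]
[[3,20],[13,0],[26,14],[28,0],[29,20],[35,0],[47,10],[48,0]]
[[3,20],[13,0],[26,14],[28,0],[29,20],[35,0],[46,14],[50,0]]
[[3,20],[13,0],[26,14],[28,0],[29,20],[35,0],[46,14],[50,0]]
[[3,20],[13,0],[26,14],[28,0],[29,20],[35,0],[46,14],[50,0]]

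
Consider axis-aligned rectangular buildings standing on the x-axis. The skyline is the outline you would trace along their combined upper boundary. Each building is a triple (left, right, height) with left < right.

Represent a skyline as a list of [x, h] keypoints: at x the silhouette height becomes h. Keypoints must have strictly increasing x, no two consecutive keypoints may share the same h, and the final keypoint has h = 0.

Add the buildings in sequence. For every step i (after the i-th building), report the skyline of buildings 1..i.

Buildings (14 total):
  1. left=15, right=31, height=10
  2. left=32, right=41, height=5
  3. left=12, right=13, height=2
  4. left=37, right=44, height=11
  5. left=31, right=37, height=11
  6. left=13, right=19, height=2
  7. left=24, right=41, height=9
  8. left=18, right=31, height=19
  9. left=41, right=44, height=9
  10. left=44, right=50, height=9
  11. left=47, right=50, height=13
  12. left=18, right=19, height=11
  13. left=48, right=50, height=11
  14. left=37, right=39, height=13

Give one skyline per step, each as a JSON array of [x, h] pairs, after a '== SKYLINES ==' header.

== SKYLINES ==
[[15,10],[31,0]]
[[15,10],[31,0],[32,5],[41,0]]
[[12,2],[13,0],[15,10],[31,0],[32,5],[41,0]]
[[12,2],[13,0],[15,10],[31,0],[32,5],[37,11],[44,0]]
[[12,2],[13,0],[15,10],[31,11],[44,0]]
[[12,2],[15,10],[31,11],[44,0]]
[[12,2],[15,10],[31,11],[44,0]]
[[12,2],[15,10],[18,19],[31,11],[44,0]]
[[12,2],[15,10],[18,19],[31,11],[44,0]]
[[12,2],[15,10],[18,19],[31,11],[44,9],[50,0]]
[[12,2],[15,10],[18,19],[31,11],[44,9],[47,13],[50,0]]
[[12,2],[15,10],[18,19],[31,11],[44,9],[47,13],[50,0]]
[[12,2],[15,10],[18,19],[31,11],[44,9],[47,13],[50,0]]
[[12,2],[15,10],[18,19],[31,11],[37,13],[39,11],[44,9],[47,13],[50,0]]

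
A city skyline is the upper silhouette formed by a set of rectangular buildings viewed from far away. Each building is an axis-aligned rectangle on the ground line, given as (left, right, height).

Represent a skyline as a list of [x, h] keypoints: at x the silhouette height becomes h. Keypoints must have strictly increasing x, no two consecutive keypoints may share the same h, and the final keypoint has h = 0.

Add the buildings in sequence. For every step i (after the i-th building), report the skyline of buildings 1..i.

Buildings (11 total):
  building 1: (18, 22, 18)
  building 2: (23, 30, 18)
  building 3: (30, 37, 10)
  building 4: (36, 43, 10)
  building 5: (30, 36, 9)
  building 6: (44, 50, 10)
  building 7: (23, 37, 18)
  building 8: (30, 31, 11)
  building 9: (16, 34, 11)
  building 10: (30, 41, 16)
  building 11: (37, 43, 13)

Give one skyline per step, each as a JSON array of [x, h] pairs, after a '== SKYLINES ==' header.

== SKYLINES ==
[[18,18],[22,0]]
[[18,18],[22,0],[23,18],[30,0]]
[[18,18],[22,0],[23,18],[30,10],[37,0]]
[[18,18],[22,0],[23,18],[30,10],[43,0]]
[[18,18],[22,0],[23,18],[30,10],[43,0]]
[[18,18],[22,0],[23,18],[30,10],[43,0],[44,10],[50,0]]
[[18,18],[22,0],[23,18],[37,10],[43,0],[44,10],[50,0]]
[[18,18],[22,0],[23,18],[37,10],[43,0],[44,10],[50,0]]
[[16,11],[18,18],[22,11],[23,18],[37,10],[43,0],[44,10],[50,0]]
[[16,11],[18,18],[22,11],[23,18],[37,16],[41,10],[43,0],[44,10],[50,0]]
[[16,11],[18,18],[22,11],[23,18],[37,16],[41,13],[43,0],[44,10],[50,0]]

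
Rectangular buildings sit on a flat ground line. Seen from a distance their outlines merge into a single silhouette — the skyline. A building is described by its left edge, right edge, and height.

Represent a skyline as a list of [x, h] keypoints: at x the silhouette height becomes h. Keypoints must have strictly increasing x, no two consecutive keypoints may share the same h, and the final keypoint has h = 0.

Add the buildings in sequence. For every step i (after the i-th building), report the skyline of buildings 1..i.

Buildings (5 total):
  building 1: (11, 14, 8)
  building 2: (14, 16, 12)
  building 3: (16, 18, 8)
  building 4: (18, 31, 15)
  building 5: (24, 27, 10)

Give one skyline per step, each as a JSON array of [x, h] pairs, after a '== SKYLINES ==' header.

== SKYLINES ==
[[11,8],[14,0]]
[[11,8],[14,12],[16,0]]
[[11,8],[14,12],[16,8],[18,0]]
[[11,8],[14,12],[16,8],[18,15],[31,0]]
[[11,8],[14,12],[16,8],[18,15],[31,0]]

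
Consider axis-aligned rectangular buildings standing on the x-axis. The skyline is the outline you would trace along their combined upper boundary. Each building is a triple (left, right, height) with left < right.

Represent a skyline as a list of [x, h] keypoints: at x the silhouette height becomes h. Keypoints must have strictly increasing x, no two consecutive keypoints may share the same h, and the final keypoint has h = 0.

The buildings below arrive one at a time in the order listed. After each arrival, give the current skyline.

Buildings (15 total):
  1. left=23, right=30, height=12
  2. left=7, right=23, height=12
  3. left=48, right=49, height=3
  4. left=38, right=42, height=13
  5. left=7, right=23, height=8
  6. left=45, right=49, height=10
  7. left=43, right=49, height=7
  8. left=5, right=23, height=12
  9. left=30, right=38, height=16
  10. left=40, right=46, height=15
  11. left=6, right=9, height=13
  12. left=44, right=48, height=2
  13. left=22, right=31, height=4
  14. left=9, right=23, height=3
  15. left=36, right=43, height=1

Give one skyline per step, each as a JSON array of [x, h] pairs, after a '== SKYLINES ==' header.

== SKYLINES ==
[[23,12],[30,0]]
[[7,12],[30,0]]
[[7,12],[30,0],[48,3],[49,0]]
[[7,12],[30,0],[38,13],[42,0],[48,3],[49,0]]
[[7,12],[30,0],[38,13],[42,0],[48,3],[49,0]]
[[7,12],[30,0],[38,13],[42,0],[45,10],[49,0]]
[[7,12],[30,0],[38,13],[42,0],[43,7],[45,10],[49,0]]
[[5,12],[30,0],[38,13],[42,0],[43,7],[45,10],[49,0]]
[[5,12],[30,16],[38,13],[42,0],[43,7],[45,10],[49,0]]
[[5,12],[30,16],[38,13],[40,15],[46,10],[49,0]]
[[5,12],[6,13],[9,12],[30,16],[38,13],[40,15],[46,10],[49,0]]
[[5,12],[6,13],[9,12],[30,16],[38,13],[40,15],[46,10],[49,0]]
[[5,12],[6,13],[9,12],[30,16],[38,13],[40,15],[46,10],[49,0]]
[[5,12],[6,13],[9,12],[30,16],[38,13],[40,15],[46,10],[49,0]]
[[5,12],[6,13],[9,12],[30,16],[38,13],[40,15],[46,10],[49,0]]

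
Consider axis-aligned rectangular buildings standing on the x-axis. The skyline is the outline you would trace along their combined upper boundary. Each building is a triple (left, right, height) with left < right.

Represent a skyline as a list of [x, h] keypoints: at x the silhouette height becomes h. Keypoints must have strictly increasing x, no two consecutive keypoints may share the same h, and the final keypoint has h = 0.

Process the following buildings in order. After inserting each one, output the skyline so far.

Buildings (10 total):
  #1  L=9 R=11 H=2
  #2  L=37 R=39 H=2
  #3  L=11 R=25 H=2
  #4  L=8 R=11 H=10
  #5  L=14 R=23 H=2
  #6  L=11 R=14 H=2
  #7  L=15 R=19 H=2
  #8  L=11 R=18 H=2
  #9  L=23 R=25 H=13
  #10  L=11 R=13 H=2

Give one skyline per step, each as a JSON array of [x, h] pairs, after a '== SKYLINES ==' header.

== SKYLINES ==
[[9,2],[11,0]]
[[9,2],[11,0],[37,2],[39,0]]
[[9,2],[25,0],[37,2],[39,0]]
[[8,10],[11,2],[25,0],[37,2],[39,0]]
[[8,10],[11,2],[25,0],[37,2],[39,0]]
[[8,10],[11,2],[25,0],[37,2],[39,0]]
[[8,10],[11,2],[25,0],[37,2],[39,0]]
[[8,10],[11,2],[25,0],[37,2],[39,0]]
[[8,10],[11,2],[23,13],[25,0],[37,2],[39,0]]
[[8,10],[11,2],[23,13],[25,0],[37,2],[39,0]]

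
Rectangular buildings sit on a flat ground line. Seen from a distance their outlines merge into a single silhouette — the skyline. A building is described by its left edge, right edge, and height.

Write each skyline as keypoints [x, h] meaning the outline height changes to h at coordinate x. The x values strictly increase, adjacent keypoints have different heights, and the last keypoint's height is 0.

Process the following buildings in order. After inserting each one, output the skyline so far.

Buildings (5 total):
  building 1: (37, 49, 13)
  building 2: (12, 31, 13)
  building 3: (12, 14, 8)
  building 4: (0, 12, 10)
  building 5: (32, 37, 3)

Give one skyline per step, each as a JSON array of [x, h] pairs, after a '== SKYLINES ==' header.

== SKYLINES ==
[[37,13],[49,0]]
[[12,13],[31,0],[37,13],[49,0]]
[[12,13],[31,0],[37,13],[49,0]]
[[0,10],[12,13],[31,0],[37,13],[49,0]]
[[0,10],[12,13],[31,0],[32,3],[37,13],[49,0]]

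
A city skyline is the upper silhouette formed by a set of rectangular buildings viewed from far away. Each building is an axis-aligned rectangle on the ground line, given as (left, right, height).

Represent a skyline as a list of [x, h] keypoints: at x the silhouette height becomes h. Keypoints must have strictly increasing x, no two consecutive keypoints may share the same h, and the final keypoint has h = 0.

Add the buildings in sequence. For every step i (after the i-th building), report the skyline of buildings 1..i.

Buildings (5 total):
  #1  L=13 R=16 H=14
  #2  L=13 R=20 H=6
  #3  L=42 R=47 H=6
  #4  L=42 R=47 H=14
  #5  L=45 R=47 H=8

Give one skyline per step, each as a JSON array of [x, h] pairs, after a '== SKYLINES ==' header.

== SKYLINES ==
[[13,14],[16,0]]
[[13,14],[16,6],[20,0]]
[[13,14],[16,6],[20,0],[42,6],[47,0]]
[[13,14],[16,6],[20,0],[42,14],[47,0]]
[[13,14],[16,6],[20,0],[42,14],[47,0]]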